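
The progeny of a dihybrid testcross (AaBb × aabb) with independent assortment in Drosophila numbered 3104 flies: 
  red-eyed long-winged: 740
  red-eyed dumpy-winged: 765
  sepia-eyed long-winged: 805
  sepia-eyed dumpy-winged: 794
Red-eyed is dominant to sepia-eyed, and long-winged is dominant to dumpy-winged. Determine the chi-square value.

A dihybrid testcross with independent assortment gives a 1:1:1:1 ratio.
The 1:1:1:1 ratio has 4 parts, so with N = 3104 the expected counts are:
  red-eyed long-winged: 3104 × 1/4 = 776
  red-eyed dumpy-winged: 3104 × 1/4 = 776
  sepia-eyed long-winged: 3104 × 1/4 = 776
  sepia-eyed dumpy-winged: 3104 × 1/4 = 776
χ² = Σ (O − E)² / E
  red-eyed long-winged: (740 − 776)² / 776 = 1.6701
  red-eyed dumpy-winged: (765 − 776)² / 776 = 0.1559
  sepia-eyed long-winged: (805 − 776)² / 776 = 1.0838
  sepia-eyed dumpy-winged: (794 − 776)² / 776 = 0.4175
χ² = 1.6701 + 0.1559 + 1.0838 + 0.4175 = 3.3273 ≈ 3.327

3.327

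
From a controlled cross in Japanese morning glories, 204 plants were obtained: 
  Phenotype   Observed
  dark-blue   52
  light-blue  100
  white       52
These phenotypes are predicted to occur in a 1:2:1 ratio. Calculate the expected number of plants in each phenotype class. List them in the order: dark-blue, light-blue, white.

Expected counts for N = 204 under a 1:2:1 ratio (total parts = 4):
  dark-blue: 204 × 1/4 = 51
  light-blue: 204 × 2/4 = 102
  white: 204 × 1/4 = 51

51, 102, 51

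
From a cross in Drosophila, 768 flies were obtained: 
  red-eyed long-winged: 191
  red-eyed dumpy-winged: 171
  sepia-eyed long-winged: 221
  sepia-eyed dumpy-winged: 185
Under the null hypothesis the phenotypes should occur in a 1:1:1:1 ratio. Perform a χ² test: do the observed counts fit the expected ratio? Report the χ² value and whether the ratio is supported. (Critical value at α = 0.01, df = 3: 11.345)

6.938; consistent

Under the 1:1:1:1 hypothesis (Σ ratio = 4, N = 768):
  red-eyed long-winged: 768 × 1/4 = 192
  red-eyed dumpy-winged: 768 × 1/4 = 192
  sepia-eyed long-winged: 768 × 1/4 = 192
  sepia-eyed dumpy-winged: 768 × 1/4 = 192
χ² = Σ (O − E)² / E
  red-eyed long-winged: (191 − 192)² / 192 = 0.0052
  red-eyed dumpy-winged: (171 − 192)² / 192 = 2.2969
  sepia-eyed long-winged: (221 − 192)² / 192 = 4.3802
  sepia-eyed dumpy-winged: (185 − 192)² / 192 = 0.2552
χ² = 0.0052 + 2.2969 + 4.3802 + 0.2552 = 6.9375 ≈ 6.938
Degrees of freedom = 4 − 1 = 3; critical value at α = 0.01 is 11.345.
Since 6.938 < 11.345, we fail to reject the null hypothesis — the data are consistent with the 1:1:1:1 ratio.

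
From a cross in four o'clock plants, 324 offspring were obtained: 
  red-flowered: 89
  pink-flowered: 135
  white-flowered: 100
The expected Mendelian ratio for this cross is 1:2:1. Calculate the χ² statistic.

Under the 1:2:1 hypothesis (Σ ratio = 4, N = 324):
  red-flowered: 324 × 1/4 = 81
  pink-flowered: 324 × 2/4 = 162
  white-flowered: 324 × 1/4 = 81
χ² = Σ (O − E)² / E
  red-flowered: (89 − 81)² / 81 = 0.7901
  pink-flowered: (135 − 162)² / 162 = 4.5000
  white-flowered: (100 − 81)² / 81 = 4.4568
χ² = 0.7901 + 4.5000 + 4.4568 = 9.7469 ≈ 9.747

9.747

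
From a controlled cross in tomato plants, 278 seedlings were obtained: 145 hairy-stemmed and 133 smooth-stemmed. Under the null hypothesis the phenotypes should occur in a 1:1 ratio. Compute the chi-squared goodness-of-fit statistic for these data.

0.518

Expected counts for N = 278 under a 1:1 ratio (total parts = 2):
  hairy-stemmed: 278 × 1/2 = 139
  smooth-stemmed: 278 × 1/2 = 139
χ² = Σ (O − E)² / E
  hairy-stemmed: (145 − 139)² / 139 = 0.2590
  smooth-stemmed: (133 − 139)² / 139 = 0.2590
χ² = 0.2590 + 0.2590 = 0.518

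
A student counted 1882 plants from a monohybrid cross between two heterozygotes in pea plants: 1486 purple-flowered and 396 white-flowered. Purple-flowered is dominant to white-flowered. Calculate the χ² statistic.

15.729

For a monohybrid cross between heterozygotes with complete dominance, the expected phenotypic ratio is 3:1.
Total ratio parts = 4. Expected numbers out of 1882:
  purple-flowered: 1882 × 3/4 = 1411.5
  white-flowered: 1882 × 1/4 = 470.5
χ² = Σ (O − E)² / E
  purple-flowered: (1486 − 1411.5)² / 1411.5 = 3.9322
  white-flowered: (396 − 470.5)² / 470.5 = 11.7965
χ² = 3.9322 + 11.7965 = 15.7287 ≈ 15.729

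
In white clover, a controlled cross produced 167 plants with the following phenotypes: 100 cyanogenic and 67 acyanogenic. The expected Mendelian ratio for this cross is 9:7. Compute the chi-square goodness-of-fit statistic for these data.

Expected counts for N = 167 under a 9:7 ratio (total parts = 16):
  cyanogenic: 167 × 9/16 = 93.9375
  acyanogenic: 167 × 7/16 = 73.0625
χ² = Σ (O − E)² / E
  cyanogenic: (100 − 93.9375)² / 93.9375 = 0.3913
  acyanogenic: (67 − 73.0625)² / 73.0625 = 0.5030
χ² = 0.3913 + 0.5030 = 0.8943 ≈ 0.894

0.894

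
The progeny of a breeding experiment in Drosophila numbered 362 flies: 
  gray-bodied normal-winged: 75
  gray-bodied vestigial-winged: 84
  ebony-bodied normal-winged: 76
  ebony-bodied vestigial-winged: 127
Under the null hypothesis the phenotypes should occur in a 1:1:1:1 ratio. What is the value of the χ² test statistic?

Total ratio parts = 4. Expected numbers out of 362:
  gray-bodied normal-winged: 362 × 1/4 = 90.5
  gray-bodied vestigial-winged: 362 × 1/4 = 90.5
  ebony-bodied normal-winged: 362 × 1/4 = 90.5
  ebony-bodied vestigial-winged: 362 × 1/4 = 90.5
χ² = Σ (O − E)² / E
  gray-bodied normal-winged: (75 − 90.5)² / 90.5 = 2.6547
  gray-bodied vestigial-winged: (84 − 90.5)² / 90.5 = 0.4669
  ebony-bodied normal-winged: (76 − 90.5)² / 90.5 = 2.3232
  ebony-bodied vestigial-winged: (127 − 90.5)² / 90.5 = 14.7210
χ² = 2.6547 + 0.4669 + 2.3232 + 14.7210 = 20.1658 ≈ 20.166

20.166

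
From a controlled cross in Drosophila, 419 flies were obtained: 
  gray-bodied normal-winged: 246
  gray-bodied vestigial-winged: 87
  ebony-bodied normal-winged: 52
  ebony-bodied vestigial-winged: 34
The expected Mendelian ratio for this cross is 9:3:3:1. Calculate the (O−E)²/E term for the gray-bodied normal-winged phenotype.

0.451

Under the 9:3:3:1 hypothesis (Σ ratio = 16, N = 419):
  gray-bodied normal-winged: 419 × 9/16 = 235.6875
  gray-bodied vestigial-winged: 419 × 3/16 = 78.5625
  ebony-bodied normal-winged: 419 × 3/16 = 78.5625
  ebony-bodied vestigial-winged: 419 × 1/16 = 26.1875
Contribution of gray-bodied normal-winged: (246 − 235.6875)² / 235.6875 = 0.4512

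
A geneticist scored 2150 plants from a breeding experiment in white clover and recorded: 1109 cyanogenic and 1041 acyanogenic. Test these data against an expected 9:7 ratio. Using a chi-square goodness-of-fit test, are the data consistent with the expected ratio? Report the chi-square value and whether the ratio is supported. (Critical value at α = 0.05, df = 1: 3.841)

19.042; not consistent

Total ratio parts = 16. Expected numbers out of 2150:
  cyanogenic: 2150 × 9/16 = 1209.375
  acyanogenic: 2150 × 7/16 = 940.625
χ² = Σ (O − E)² / E
  cyanogenic: (1109 − 1209.375)² / 1209.375 = 8.3309
  acyanogenic: (1041 − 940.625)² / 940.625 = 10.7111
χ² = 8.3309 + 10.7111 = 19.042
Degrees of freedom = 2 − 1 = 1; critical value at α = 0.05 is 3.841.
Since 19.042 > 3.841, we reject the null hypothesis — the data do not fit the 9:7 ratio.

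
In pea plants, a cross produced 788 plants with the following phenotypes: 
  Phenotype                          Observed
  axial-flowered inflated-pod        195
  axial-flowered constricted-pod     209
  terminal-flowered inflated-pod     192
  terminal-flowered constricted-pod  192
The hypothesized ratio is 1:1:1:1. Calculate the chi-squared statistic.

1.005

Total ratio parts = 4. Expected numbers out of 788:
  axial-flowered inflated-pod: 788 × 1/4 = 197
  axial-flowered constricted-pod: 788 × 1/4 = 197
  terminal-flowered inflated-pod: 788 × 1/4 = 197
  terminal-flowered constricted-pod: 788 × 1/4 = 197
χ² = Σ (O − E)² / E
  axial-flowered inflated-pod: (195 − 197)² / 197 = 0.0203
  axial-flowered constricted-pod: (209 − 197)² / 197 = 0.7310
  terminal-flowered inflated-pod: (192 − 197)² / 197 = 0.1269
  terminal-flowered constricted-pod: (192 − 197)² / 197 = 0.1269
χ² = 0.0203 + 0.7310 + 0.1269 + 0.1269 = 1.0051 ≈ 1.005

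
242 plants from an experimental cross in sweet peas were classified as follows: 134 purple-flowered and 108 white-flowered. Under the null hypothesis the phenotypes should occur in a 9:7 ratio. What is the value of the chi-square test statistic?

Total ratio parts = 16. Expected numbers out of 242:
  purple-flowered: 242 × 9/16 = 136.125
  white-flowered: 242 × 7/16 = 105.875
χ² = Σ (O − E)² / E
  purple-flowered: (134 − 136.125)² / 136.125 = 0.0332
  white-flowered: (108 − 105.875)² / 105.875 = 0.0427
χ² = 0.0332 + 0.0427 = 0.0759 ≈ 0.076

0.076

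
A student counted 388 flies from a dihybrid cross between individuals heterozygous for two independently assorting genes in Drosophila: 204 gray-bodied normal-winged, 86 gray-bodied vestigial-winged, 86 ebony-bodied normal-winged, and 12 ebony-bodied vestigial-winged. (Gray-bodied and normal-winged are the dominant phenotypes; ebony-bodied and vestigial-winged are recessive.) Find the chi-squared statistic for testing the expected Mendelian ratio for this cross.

A dihybrid F₂ with independent assortment and complete dominance at both loci gives a 9:3:3:1 phenotypic ratio.
Under the 9:3:3:1 hypothesis (Σ ratio = 16, N = 388):
  gray-bodied normal-winged: 388 × 9/16 = 218.25
  gray-bodied vestigial-winged: 388 × 3/16 = 72.75
  ebony-bodied normal-winged: 388 × 3/16 = 72.75
  ebony-bodied vestigial-winged: 388 × 1/16 = 24.25
χ² = Σ (O − E)² / E
  gray-bodied normal-winged: (204 − 218.25)² / 218.25 = 0.9304
  gray-bodied vestigial-winged: (86 − 72.75)² / 72.75 = 2.4132
  ebony-bodied normal-winged: (86 − 72.75)² / 72.75 = 2.4132
  ebony-bodied vestigial-winged: (12 − 24.25)² / 24.25 = 6.1881
χ² = 0.9304 + 2.4132 + 2.4132 + 6.1881 = 11.9449 ≈ 11.945

11.945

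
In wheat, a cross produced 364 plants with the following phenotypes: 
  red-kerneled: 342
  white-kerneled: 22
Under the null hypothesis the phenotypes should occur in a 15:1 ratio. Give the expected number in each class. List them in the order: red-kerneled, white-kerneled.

341.25, 22.75

Under the 15:1 hypothesis (Σ ratio = 16, N = 364):
  red-kerneled: 364 × 15/16 = 341.25
  white-kerneled: 364 × 1/16 = 22.75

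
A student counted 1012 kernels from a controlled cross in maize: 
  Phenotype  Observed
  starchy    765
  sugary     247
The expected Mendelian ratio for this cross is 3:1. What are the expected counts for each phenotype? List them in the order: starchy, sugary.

The 3:1 ratio has 4 parts, so with N = 1012 the expected counts are:
  starchy: 1012 × 3/4 = 759
  sugary: 1012 × 1/4 = 253

759, 253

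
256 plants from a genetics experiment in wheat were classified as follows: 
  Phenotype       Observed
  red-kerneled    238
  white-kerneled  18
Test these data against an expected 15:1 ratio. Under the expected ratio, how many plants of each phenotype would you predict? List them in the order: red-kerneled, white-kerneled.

240, 16

Expected counts for N = 256 under a 15:1 ratio (total parts = 16):
  red-kerneled: 256 × 15/16 = 240
  white-kerneled: 256 × 1/16 = 16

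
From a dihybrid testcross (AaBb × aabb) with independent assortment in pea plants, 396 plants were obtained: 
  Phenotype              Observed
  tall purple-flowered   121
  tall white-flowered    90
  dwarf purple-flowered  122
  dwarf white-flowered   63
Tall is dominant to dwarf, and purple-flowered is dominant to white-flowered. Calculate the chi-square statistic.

24.141

A dihybrid testcross with independent assortment gives a 1:1:1:1 ratio.
Under the 1:1:1:1 hypothesis (Σ ratio = 4, N = 396):
  tall purple-flowered: 396 × 1/4 = 99
  tall white-flowered: 396 × 1/4 = 99
  dwarf purple-flowered: 396 × 1/4 = 99
  dwarf white-flowered: 396 × 1/4 = 99
χ² = Σ (O − E)² / E
  tall purple-flowered: (121 − 99)² / 99 = 4.8889
  tall white-flowered: (90 − 99)² / 99 = 0.8182
  dwarf purple-flowered: (122 − 99)² / 99 = 5.3434
  dwarf white-flowered: (63 − 99)² / 99 = 13.0909
χ² = 4.8889 + 0.8182 + 5.3434 + 13.0909 = 24.1414 ≈ 24.141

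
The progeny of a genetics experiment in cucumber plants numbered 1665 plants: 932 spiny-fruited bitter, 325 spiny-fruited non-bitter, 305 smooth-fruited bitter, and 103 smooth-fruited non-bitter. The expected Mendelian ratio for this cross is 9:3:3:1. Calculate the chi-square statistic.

0.724

Total ratio parts = 16. Expected numbers out of 1665:
  spiny-fruited bitter: 1665 × 9/16 = 936.5625
  spiny-fruited non-bitter: 1665 × 3/16 = 312.1875
  smooth-fruited bitter: 1665 × 3/16 = 312.1875
  smooth-fruited non-bitter: 1665 × 1/16 = 104.0625
χ² = Σ (O − E)² / E
  spiny-fruited bitter: (932 − 936.5625)² / 936.5625 = 0.0222
  spiny-fruited non-bitter: (325 − 312.1875)² / 312.1875 = 0.5258
  smooth-fruited bitter: (305 − 312.1875)² / 312.1875 = 0.1655
  smooth-fruited non-bitter: (103 − 104.0625)² / 104.0625 = 0.0108
χ² = 0.0222 + 0.5258 + 0.1655 + 0.0108 = 0.7243 ≈ 0.724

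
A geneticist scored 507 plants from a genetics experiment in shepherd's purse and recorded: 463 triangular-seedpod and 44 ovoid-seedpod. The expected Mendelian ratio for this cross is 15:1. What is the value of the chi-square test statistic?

5.103

The 15:1 ratio has 16 parts, so with N = 507 the expected counts are:
  triangular-seedpod: 507 × 15/16 = 475.3125
  ovoid-seedpod: 507 × 1/16 = 31.6875
χ² = Σ (O − E)² / E
  triangular-seedpod: (463 − 475.3125)² / 475.3125 = 0.3189
  ovoid-seedpod: (44 − 31.6875)² / 31.6875 = 4.7841
χ² = 0.3189 + 4.7841 = 5.103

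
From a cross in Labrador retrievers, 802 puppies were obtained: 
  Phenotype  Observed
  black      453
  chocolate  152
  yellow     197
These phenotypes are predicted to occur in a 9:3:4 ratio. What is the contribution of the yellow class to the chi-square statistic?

Under the 9:3:4 hypothesis (Σ ratio = 16, N = 802):
  black: 802 × 9/16 = 451.125
  chocolate: 802 × 3/16 = 150.375
  yellow: 802 × 4/16 = 200.5
Contribution of yellow: (197 − 200.5)² / 200.5 = 0.0611

0.061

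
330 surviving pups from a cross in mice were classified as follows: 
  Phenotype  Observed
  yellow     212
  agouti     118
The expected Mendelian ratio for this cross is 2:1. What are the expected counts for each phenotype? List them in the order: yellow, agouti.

Total ratio parts = 3. Expected numbers out of 330:
  yellow: 330 × 2/3 = 220
  agouti: 330 × 1/3 = 110

220, 110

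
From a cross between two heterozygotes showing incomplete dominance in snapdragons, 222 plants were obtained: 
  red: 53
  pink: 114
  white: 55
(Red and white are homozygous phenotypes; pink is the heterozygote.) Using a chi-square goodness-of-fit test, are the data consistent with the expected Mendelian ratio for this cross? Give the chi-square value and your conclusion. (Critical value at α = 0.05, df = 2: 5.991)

With incomplete dominance, a heterozygote × heterozygote cross gives a 1:2:1 phenotypic ratio.
Under the 1:2:1 hypothesis (Σ ratio = 4, N = 222):
  red: 222 × 1/4 = 55.5
  pink: 222 × 2/4 = 111
  white: 222 × 1/4 = 55.5
χ² = Σ (O − E)² / E
  red: (53 − 55.5)² / 55.5 = 0.1126
  pink: (114 − 111)² / 111 = 0.0811
  white: (55 − 55.5)² / 55.5 = 0.0045
χ² = 0.1126 + 0.0811 + 0.0045 = 0.1982 ≈ 0.198
Degrees of freedom = 3 − 1 = 2; critical value at α = 0.05 is 5.991.
Since 0.198 < 5.991, we fail to reject the null hypothesis — the data are consistent with the 1:2:1 ratio.

0.198; consistent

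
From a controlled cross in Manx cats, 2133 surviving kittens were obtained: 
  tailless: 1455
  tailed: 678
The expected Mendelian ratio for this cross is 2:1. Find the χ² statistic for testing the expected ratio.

2.297

Total ratio parts = 3. Expected numbers out of 2133:
  tailless: 2133 × 2/3 = 1422
  tailed: 2133 × 1/3 = 711
χ² = Σ (O − E)² / E
  tailless: (1455 − 1422)² / 1422 = 0.7658
  tailed: (678 − 711)² / 711 = 1.5316
χ² = 0.7658 + 1.5316 = 2.2974 ≈ 2.297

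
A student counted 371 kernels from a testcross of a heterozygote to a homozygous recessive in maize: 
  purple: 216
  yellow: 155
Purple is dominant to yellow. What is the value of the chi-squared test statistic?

A testcross of a heterozygote (Aa × aa) gives a 1:1 phenotypic ratio.
Total ratio parts = 2. Expected numbers out of 371:
  purple: 371 × 1/2 = 185.5
  yellow: 371 × 1/2 = 185.5
χ² = Σ (O − E)² / E
  purple: (216 − 185.5)² / 185.5 = 5.0148
  yellow: (155 − 185.5)² / 185.5 = 5.0148
χ² = 5.0148 + 5.0148 = 10.0296 ≈ 10.030

10.030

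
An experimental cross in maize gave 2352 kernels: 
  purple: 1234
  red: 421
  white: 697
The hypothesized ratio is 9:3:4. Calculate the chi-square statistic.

Expected counts for N = 2352 under a 9:3:4 ratio (total parts = 16):
  purple: 2352 × 9/16 = 1323
  red: 2352 × 3/16 = 441
  white: 2352 × 4/16 = 588
χ² = Σ (O − E)² / E
  purple: (1234 − 1323)² / 1323 = 5.9872
  red: (421 − 441)² / 441 = 0.9070
  white: (697 − 588)² / 588 = 20.2058
χ² = 5.9872 + 0.9070 + 20.2058 = 27.100

27.100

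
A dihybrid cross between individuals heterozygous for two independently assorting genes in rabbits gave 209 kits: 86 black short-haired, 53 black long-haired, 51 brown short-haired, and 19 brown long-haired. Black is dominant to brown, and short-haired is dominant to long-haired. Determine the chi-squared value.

19.602

A dihybrid F₂ with independent assortment and complete dominance at both loci gives a 9:3:3:1 phenotypic ratio.
The 9:3:3:1 ratio has 16 parts, so with N = 209 the expected counts are:
  black short-haired: 209 × 9/16 = 117.5625
  black long-haired: 209 × 3/16 = 39.1875
  brown short-haired: 209 × 3/16 = 39.1875
  brown long-haired: 209 × 1/16 = 13.0625
χ² = Σ (O − E)² / E
  black short-haired: (86 − 117.5625)² / 117.5625 = 8.4737
  black long-haired: (53 − 39.1875)² / 39.1875 = 4.8685
  brown short-haired: (51 − 39.1875)² / 39.1875 = 3.5607
  brown long-haired: (19 − 13.0625)² / 13.0625 = 2.6989
χ² = 8.4737 + 4.8685 + 3.5607 + 2.6989 = 19.6018 ≈ 19.602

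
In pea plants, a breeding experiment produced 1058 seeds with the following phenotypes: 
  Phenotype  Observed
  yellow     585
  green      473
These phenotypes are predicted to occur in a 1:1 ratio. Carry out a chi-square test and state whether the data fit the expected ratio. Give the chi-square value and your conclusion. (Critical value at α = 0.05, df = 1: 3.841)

Expected counts for N = 1058 under a 1:1 ratio (total parts = 2):
  yellow: 1058 × 1/2 = 529
  green: 1058 × 1/2 = 529
χ² = Σ (O − E)² / E
  yellow: (585 − 529)² / 529 = 5.9282
  green: (473 − 529)² / 529 = 5.9282
χ² = 5.9282 + 5.9282 = 11.8564 ≈ 11.856
Degrees of freedom = 2 − 1 = 1; critical value at α = 0.05 is 3.841.
Since 11.856 > 3.841, we reject the null hypothesis — the data do not fit the 1:1 ratio.

11.856; not consistent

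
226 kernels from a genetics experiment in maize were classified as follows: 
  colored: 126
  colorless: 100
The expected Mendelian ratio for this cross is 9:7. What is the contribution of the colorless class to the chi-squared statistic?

0.013

Total ratio parts = 16. Expected numbers out of 226:
  colored: 226 × 9/16 = 127.125
  colorless: 226 × 7/16 = 98.875
Contribution of colorless: (100 − 98.875)² / 98.875 = 0.0128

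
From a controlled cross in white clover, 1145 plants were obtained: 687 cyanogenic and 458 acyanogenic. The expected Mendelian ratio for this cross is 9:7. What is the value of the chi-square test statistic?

Expected counts for N = 1145 under a 9:7 ratio (total parts = 16):
  cyanogenic: 1145 × 9/16 = 644.0625
  acyanogenic: 1145 × 7/16 = 500.9375
χ² = Σ (O − E)² / E
  cyanogenic: (687 − 644.0625)² / 644.0625 = 2.8625
  acyanogenic: (458 − 500.9375)² / 500.9375 = 3.6804
χ² = 2.8625 + 3.6804 = 6.5429 ≈ 6.543

6.543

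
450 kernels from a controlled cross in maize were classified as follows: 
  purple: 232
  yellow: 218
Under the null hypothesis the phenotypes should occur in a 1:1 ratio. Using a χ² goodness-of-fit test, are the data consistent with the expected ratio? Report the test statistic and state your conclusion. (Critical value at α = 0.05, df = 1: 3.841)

0.436; consistent

Total ratio parts = 2. Expected numbers out of 450:
  purple: 450 × 1/2 = 225
  yellow: 450 × 1/2 = 225
χ² = Σ (O − E)² / E
  purple: (232 − 225)² / 225 = 0.2178
  yellow: (218 − 225)² / 225 = 0.2178
χ² = 0.2178 + 0.2178 = 0.4356 ≈ 0.436
Degrees of freedom = 2 − 1 = 1; critical value at α = 0.05 is 3.841.
Since 0.436 < 3.841, we fail to reject the null hypothesis — the data are consistent with the 1:1 ratio.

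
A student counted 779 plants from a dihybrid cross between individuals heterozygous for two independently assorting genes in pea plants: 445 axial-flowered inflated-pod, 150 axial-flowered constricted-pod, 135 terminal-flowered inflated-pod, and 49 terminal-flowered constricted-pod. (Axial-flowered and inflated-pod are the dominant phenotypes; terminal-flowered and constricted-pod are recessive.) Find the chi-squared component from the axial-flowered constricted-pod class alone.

0.106

A dihybrid F₂ with independent assortment and complete dominance at both loci gives a 9:3:3:1 phenotypic ratio.
The 9:3:3:1 ratio has 16 parts, so with N = 779 the expected counts are:
  axial-flowered inflated-pod: 779 × 9/16 = 438.1875
  axial-flowered constricted-pod: 779 × 3/16 = 146.0625
  terminal-flowered inflated-pod: 779 × 3/16 = 146.0625
  terminal-flowered constricted-pod: 779 × 1/16 = 48.6875
Contribution of axial-flowered constricted-pod: (150 − 146.0625)² / 146.0625 = 0.1061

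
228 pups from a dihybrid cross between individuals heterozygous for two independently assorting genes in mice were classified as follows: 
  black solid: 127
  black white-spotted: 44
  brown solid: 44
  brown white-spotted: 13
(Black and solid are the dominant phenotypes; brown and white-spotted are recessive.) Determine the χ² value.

A dihybrid F₂ with independent assortment and complete dominance at both loci gives a 9:3:3:1 phenotypic ratio.
Expected counts for N = 228 under a 9:3:3:1 ratio (total parts = 16):
  black solid: 228 × 9/16 = 128.25
  black white-spotted: 228 × 3/16 = 42.75
  brown solid: 228 × 3/16 = 42.75
  brown white-spotted: 228 × 1/16 = 14.25
χ² = Σ (O − E)² / E
  black solid: (127 − 128.25)² / 128.25 = 0.0122
  black white-spotted: (44 − 42.75)² / 42.75 = 0.0365
  brown solid: (44 − 42.75)² / 42.75 = 0.0365
  brown white-spotted: (13 − 14.25)² / 14.25 = 0.1096
χ² = 0.0122 + 0.0365 + 0.0365 + 0.1096 = 0.1948 ≈ 0.195

0.195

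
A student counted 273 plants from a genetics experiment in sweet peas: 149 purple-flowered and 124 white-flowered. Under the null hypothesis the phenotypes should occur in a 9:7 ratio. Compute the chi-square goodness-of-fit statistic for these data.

0.310

Under the 9:7 hypothesis (Σ ratio = 16, N = 273):
  purple-flowered: 273 × 9/16 = 153.5625
  white-flowered: 273 × 7/16 = 119.4375
χ² = Σ (O − E)² / E
  purple-flowered: (149 − 153.5625)² / 153.5625 = 0.1356
  white-flowered: (124 − 119.4375)² / 119.4375 = 0.1743
χ² = 0.1356 + 0.1743 = 0.3099 ≈ 0.310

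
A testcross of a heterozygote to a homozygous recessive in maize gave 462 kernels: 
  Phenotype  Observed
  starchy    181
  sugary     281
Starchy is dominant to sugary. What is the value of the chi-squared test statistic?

21.645

A testcross of a heterozygote (Aa × aa) gives a 1:1 phenotypic ratio.
Expected counts for N = 462 under a 1:1 ratio (total parts = 2):
  starchy: 462 × 1/2 = 231
  sugary: 462 × 1/2 = 231
χ² = Σ (O − E)² / E
  starchy: (181 − 231)² / 231 = 10.8225
  sugary: (281 − 231)² / 231 = 10.8225
χ² = 10.8225 + 10.8225 = 21.645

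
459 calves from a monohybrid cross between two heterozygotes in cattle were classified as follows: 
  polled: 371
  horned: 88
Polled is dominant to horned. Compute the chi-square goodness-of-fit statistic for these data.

For a monohybrid cross between heterozygotes with complete dominance, the expected phenotypic ratio is 3:1.
Expected counts for N = 459 under a 3:1 ratio (total parts = 4):
  polled: 459 × 3/4 = 344.25
  horned: 459 × 1/4 = 114.75
χ² = Σ (O − E)² / E
  polled: (371 − 344.25)² / 344.25 = 2.0786
  horned: (88 − 114.75)² / 114.75 = 6.2358
χ² = 2.0786 + 6.2358 = 8.3144 ≈ 8.314

8.314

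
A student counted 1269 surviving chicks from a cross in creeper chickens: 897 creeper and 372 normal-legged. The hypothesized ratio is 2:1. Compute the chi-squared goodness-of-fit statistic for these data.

9.223

Total ratio parts = 3. Expected numbers out of 1269:
  creeper: 1269 × 2/3 = 846
  normal-legged: 1269 × 1/3 = 423
χ² = Σ (O − E)² / E
  creeper: (897 − 846)² / 846 = 3.0745
  normal-legged: (372 − 423)² / 423 = 6.1489
χ² = 3.0745 + 6.1489 = 9.2234 ≈ 9.223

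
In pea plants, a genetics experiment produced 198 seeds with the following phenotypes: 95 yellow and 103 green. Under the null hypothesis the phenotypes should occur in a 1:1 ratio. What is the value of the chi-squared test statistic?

0.323

Total ratio parts = 2. Expected numbers out of 198:
  yellow: 198 × 1/2 = 99
  green: 198 × 1/2 = 99
χ² = Σ (O − E)² / E
  yellow: (95 − 99)² / 99 = 0.1616
  green: (103 − 99)² / 99 = 0.1616
χ² = 0.1616 + 0.1616 = 0.3232 ≈ 0.323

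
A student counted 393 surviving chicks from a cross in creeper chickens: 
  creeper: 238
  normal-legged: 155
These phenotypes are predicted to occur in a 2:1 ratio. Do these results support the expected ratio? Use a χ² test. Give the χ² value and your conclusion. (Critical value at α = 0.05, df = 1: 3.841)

Total ratio parts = 3. Expected numbers out of 393:
  creeper: 393 × 2/3 = 262
  normal-legged: 393 × 1/3 = 131
χ² = Σ (O − E)² / E
  creeper: (238 − 262)² / 262 = 2.1985
  normal-legged: (155 − 131)² / 131 = 4.3969
χ² = 2.1985 + 4.3969 = 6.5954 ≈ 6.595
Degrees of freedom = 2 − 1 = 1; critical value at α = 0.05 is 3.841.
Since 6.595 > 3.841, we reject the null hypothesis — the data do not fit the 2:1 ratio.

6.595; not consistent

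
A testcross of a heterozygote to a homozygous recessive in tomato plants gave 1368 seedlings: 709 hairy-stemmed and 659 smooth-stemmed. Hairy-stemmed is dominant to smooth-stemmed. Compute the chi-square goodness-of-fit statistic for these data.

A testcross of a heterozygote (Aa × aa) gives a 1:1 phenotypic ratio.
Total ratio parts = 2. Expected numbers out of 1368:
  hairy-stemmed: 1368 × 1/2 = 684
  smooth-stemmed: 1368 × 1/2 = 684
χ² = Σ (O − E)² / E
  hairy-stemmed: (709 − 684)² / 684 = 0.9137
  smooth-stemmed: (659 − 684)² / 684 = 0.9137
χ² = 0.9137 + 0.9137 = 1.8274 ≈ 1.827

1.827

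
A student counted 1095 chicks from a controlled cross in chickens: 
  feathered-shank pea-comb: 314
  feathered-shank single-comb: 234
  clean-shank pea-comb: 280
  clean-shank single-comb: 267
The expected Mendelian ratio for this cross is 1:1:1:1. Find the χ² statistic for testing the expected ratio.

Total ratio parts = 4. Expected numbers out of 1095:
  feathered-shank pea-comb: 1095 × 1/4 = 273.75
  feathered-shank single-comb: 1095 × 1/4 = 273.75
  clean-shank pea-comb: 1095 × 1/4 = 273.75
  clean-shank single-comb: 1095 × 1/4 = 273.75
χ² = Σ (O − E)² / E
  feathered-shank pea-comb: (314 − 273.75)² / 273.75 = 5.9180
  feathered-shank single-comb: (234 − 273.75)² / 273.75 = 5.7719
  clean-shank pea-comb: (280 − 273.75)² / 273.75 = 0.1427
  clean-shank single-comb: (267 − 273.75)² / 273.75 = 0.1664
χ² = 5.9180 + 5.7719 + 0.1427 + 0.1664 = 11.999

11.999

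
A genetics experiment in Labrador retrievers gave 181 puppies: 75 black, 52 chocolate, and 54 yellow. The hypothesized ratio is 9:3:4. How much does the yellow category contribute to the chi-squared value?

Total ratio parts = 16. Expected numbers out of 181:
  black: 181 × 9/16 = 101.8125
  chocolate: 181 × 3/16 = 33.9375
  yellow: 181 × 4/16 = 45.25
Contribution of yellow: (54 − 45.25)² / 45.25 = 1.6920

1.692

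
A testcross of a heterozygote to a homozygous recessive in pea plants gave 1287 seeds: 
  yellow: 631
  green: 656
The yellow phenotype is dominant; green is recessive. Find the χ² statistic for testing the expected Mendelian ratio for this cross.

A testcross of a heterozygote (Aa × aa) gives a 1:1 phenotypic ratio.
Under the 1:1 hypothesis (Σ ratio = 2, N = 1287):
  yellow: 1287 × 1/2 = 643.5
  green: 1287 × 1/2 = 643.5
χ² = Σ (O − E)² / E
  yellow: (631 − 643.5)² / 643.5 = 0.2428
  green: (656 − 643.5)² / 643.5 = 0.2428
χ² = 0.2428 + 0.2428 = 0.4856 ≈ 0.486

0.486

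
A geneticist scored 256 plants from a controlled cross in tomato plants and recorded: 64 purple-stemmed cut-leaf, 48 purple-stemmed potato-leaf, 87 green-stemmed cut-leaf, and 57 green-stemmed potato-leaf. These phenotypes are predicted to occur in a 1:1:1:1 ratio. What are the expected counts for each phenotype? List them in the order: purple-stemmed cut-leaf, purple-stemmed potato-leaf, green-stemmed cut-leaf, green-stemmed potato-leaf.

64, 64, 64, 64

Expected counts for N = 256 under a 1:1:1:1 ratio (total parts = 4):
  purple-stemmed cut-leaf: 256 × 1/4 = 64
  purple-stemmed potato-leaf: 256 × 1/4 = 64
  green-stemmed cut-leaf: 256 × 1/4 = 64
  green-stemmed potato-leaf: 256 × 1/4 = 64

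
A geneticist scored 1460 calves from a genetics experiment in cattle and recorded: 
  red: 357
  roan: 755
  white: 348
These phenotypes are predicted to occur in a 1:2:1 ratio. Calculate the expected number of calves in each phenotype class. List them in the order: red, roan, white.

Under the 1:2:1 hypothesis (Σ ratio = 4, N = 1460):
  red: 1460 × 1/4 = 365
  roan: 1460 × 2/4 = 730
  white: 1460 × 1/4 = 365

365, 730, 365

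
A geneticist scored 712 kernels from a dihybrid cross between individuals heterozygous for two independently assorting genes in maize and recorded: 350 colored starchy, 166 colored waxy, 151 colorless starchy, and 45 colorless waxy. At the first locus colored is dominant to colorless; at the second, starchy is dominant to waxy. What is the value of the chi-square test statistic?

16.579

A dihybrid F₂ with independent assortment and complete dominance at both loci gives a 9:3:3:1 phenotypic ratio.
Total ratio parts = 16. Expected numbers out of 712:
  colored starchy: 712 × 9/16 = 400.5
  colored waxy: 712 × 3/16 = 133.5
  colorless starchy: 712 × 3/16 = 133.5
  colorless waxy: 712 × 1/16 = 44.5
χ² = Σ (O − E)² / E
  colored starchy: (350 − 400.5)² / 400.5 = 6.3677
  colored waxy: (166 − 133.5)² / 133.5 = 7.9120
  colorless starchy: (151 − 133.5)² / 133.5 = 2.2940
  colorless waxy: (45 − 44.5)² / 44.5 = 0.0056
χ² = 6.3677 + 7.9120 + 2.2940 + 0.0056 = 16.5793 ≈ 16.579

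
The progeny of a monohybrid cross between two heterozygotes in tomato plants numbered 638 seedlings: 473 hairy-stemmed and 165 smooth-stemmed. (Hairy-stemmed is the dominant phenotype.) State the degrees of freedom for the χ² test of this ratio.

1

For a monohybrid cross between heterozygotes with complete dominance, the expected phenotypic ratio is 3:1.
A goodness-of-fit test with 2 phenotype classes has df = 2 − 1 = 1.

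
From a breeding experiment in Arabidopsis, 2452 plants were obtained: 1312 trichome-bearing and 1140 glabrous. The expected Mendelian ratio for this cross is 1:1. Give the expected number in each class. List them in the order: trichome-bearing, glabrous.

1226, 1226

The 1:1 ratio has 2 parts, so with N = 2452 the expected counts are:
  trichome-bearing: 2452 × 1/2 = 1226
  glabrous: 2452 × 1/2 = 1226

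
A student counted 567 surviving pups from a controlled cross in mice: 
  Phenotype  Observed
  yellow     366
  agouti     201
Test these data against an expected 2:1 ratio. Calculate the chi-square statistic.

Under the 2:1 hypothesis (Σ ratio = 3, N = 567):
  yellow: 567 × 2/3 = 378
  agouti: 567 × 1/3 = 189
χ² = Σ (O − E)² / E
  yellow: (366 − 378)² / 378 = 0.3810
  agouti: (201 − 189)² / 189 = 0.7619
χ² = 0.3810 + 0.7619 = 1.1429 ≈ 1.143

1.143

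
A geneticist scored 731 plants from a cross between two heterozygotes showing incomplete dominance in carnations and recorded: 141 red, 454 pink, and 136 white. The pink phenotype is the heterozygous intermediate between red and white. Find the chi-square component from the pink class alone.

21.429

With incomplete dominance, a heterozygote × heterozygote cross gives a 1:2:1 phenotypic ratio.
Under the 1:2:1 hypothesis (Σ ratio = 4, N = 731):
  red: 731 × 1/4 = 182.75
  pink: 731 × 2/4 = 365.5
  white: 731 × 1/4 = 182.75
Contribution of pink: (454 − 365.5)² / 365.5 = 21.4289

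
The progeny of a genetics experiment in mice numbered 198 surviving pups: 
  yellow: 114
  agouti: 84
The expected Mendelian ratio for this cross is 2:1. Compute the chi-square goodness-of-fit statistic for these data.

Under the 2:1 hypothesis (Σ ratio = 3, N = 198):
  yellow: 198 × 2/3 = 132
  agouti: 198 × 1/3 = 66
χ² = Σ (O − E)² / E
  yellow: (114 − 132)² / 132 = 2.4545
  agouti: (84 − 66)² / 66 = 4.9091
χ² = 2.4545 + 4.9091 = 7.3636 ≈ 7.364

7.364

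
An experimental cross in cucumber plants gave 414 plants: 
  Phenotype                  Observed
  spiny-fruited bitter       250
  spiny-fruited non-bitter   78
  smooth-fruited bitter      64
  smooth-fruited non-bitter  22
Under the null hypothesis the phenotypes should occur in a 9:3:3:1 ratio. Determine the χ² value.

The 9:3:3:1 ratio has 16 parts, so with N = 414 the expected counts are:
  spiny-fruited bitter: 414 × 9/16 = 232.875
  spiny-fruited non-bitter: 414 × 3/16 = 77.625
  smooth-fruited bitter: 414 × 3/16 = 77.625
  smooth-fruited non-bitter: 414 × 1/16 = 25.875
χ² = Σ (O − E)² / E
  spiny-fruited bitter: (250 − 232.875)² / 232.875 = 1.2593
  spiny-fruited non-bitter: (78 − 77.625)² / 77.625 = 0.0018
  smooth-fruited bitter: (64 − 77.625)² / 77.625 = 2.3915
  smooth-fruited non-bitter: (22 − 25.875)² / 25.875 = 0.5803
χ² = 1.2593 + 0.0018 + 2.3915 + 0.5803 = 4.2329 ≈ 4.233

4.233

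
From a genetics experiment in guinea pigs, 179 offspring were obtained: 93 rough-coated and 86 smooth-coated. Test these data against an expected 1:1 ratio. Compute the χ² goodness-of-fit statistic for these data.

The 1:1 ratio has 2 parts, so with N = 179 the expected counts are:
  rough-coated: 179 × 1/2 = 89.5
  smooth-coated: 179 × 1/2 = 89.5
χ² = Σ (O − E)² / E
  rough-coated: (93 − 89.5)² / 89.5 = 0.1369
  smooth-coated: (86 − 89.5)² / 89.5 = 0.1369
χ² = 0.1369 + 0.1369 = 0.2738 ≈ 0.274

0.274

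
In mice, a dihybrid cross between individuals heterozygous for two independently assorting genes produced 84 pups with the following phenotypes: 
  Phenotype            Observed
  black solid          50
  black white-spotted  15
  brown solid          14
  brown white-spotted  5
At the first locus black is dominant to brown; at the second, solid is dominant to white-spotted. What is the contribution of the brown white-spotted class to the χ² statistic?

0.012

A dihybrid F₂ with independent assortment and complete dominance at both loci gives a 9:3:3:1 phenotypic ratio.
The 9:3:3:1 ratio has 16 parts, so with N = 84 the expected counts are:
  black solid: 84 × 9/16 = 47.25
  black white-spotted: 84 × 3/16 = 15.75
  brown solid: 84 × 3/16 = 15.75
  brown white-spotted: 84 × 1/16 = 5.25
Contribution of brown white-spotted: (5 − 5.25)² / 5.25 = 0.0119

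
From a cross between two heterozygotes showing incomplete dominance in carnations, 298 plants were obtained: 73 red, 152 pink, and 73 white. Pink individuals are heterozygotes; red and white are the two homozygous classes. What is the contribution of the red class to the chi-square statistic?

0.030

With incomplete dominance, a heterozygote × heterozygote cross gives a 1:2:1 phenotypic ratio.
The 1:2:1 ratio has 4 parts, so with N = 298 the expected counts are:
  red: 298 × 1/4 = 74.5
  pink: 298 × 2/4 = 149
  white: 298 × 1/4 = 74.5
Contribution of red: (73 − 74.5)² / 74.5 = 0.0302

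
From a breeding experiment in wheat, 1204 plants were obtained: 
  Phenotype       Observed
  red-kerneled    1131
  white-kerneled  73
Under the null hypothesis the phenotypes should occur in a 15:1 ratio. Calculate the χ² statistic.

The 15:1 ratio has 16 parts, so with N = 1204 the expected counts are:
  red-kerneled: 1204 × 15/16 = 1128.75
  white-kerneled: 1204 × 1/16 = 75.25
χ² = Σ (O − E)² / E
  red-kerneled: (1131 − 1128.75)² / 1128.75 = 0.0045
  white-kerneled: (73 − 75.25)² / 75.25 = 0.0673
χ² = 0.0045 + 0.0673 = 0.0718 ≈ 0.072

0.072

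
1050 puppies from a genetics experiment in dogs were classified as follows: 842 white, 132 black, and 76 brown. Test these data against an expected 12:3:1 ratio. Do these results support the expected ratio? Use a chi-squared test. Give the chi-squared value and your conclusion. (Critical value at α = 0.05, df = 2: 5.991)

26.790; not consistent

Under the 12:3:1 hypothesis (Σ ratio = 16, N = 1050):
  white: 1050 × 12/16 = 787.5
  black: 1050 × 3/16 = 196.875
  brown: 1050 × 1/16 = 65.625
χ² = Σ (O − E)² / E
  white: (842 − 787.5)² / 787.5 = 3.7717
  black: (132 − 196.875)² / 196.875 = 21.3779
  brown: (76 − 65.625)² / 65.625 = 1.6402
χ² = 3.7717 + 21.3779 + 1.6402 = 26.7898 ≈ 26.790
Degrees of freedom = 3 − 1 = 2; critical value at α = 0.05 is 5.991.
Since 26.790 > 5.991, we reject the null hypothesis — the data do not fit the 12:3:1 ratio.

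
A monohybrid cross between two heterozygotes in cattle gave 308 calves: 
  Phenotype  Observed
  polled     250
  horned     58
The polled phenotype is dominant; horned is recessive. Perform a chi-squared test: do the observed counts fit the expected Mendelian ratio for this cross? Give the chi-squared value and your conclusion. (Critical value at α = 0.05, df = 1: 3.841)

6.251; not consistent

For a monohybrid cross between heterozygotes with complete dominance, the expected phenotypic ratio is 3:1.
The 3:1 ratio has 4 parts, so with N = 308 the expected counts are:
  polled: 308 × 3/4 = 231
  horned: 308 × 1/4 = 77
χ² = Σ (O − E)² / E
  polled: (250 − 231)² / 231 = 1.5628
  horned: (58 − 77)² / 77 = 4.6883
χ² = 1.5628 + 4.6883 = 6.2511 ≈ 6.251
Degrees of freedom = 2 − 1 = 1; critical value at α = 0.05 is 3.841.
Since 6.251 > 3.841, we reject the null hypothesis — the data do not fit the 3:1 ratio.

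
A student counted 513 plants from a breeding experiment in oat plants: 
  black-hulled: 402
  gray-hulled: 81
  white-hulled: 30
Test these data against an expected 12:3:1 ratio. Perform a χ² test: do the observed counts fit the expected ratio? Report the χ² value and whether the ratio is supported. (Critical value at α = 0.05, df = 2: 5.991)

Expected counts for N = 513 under a 12:3:1 ratio (total parts = 16):
  black-hulled: 513 × 12/16 = 384.75
  gray-hulled: 513 × 3/16 = 96.1875
  white-hulled: 513 × 1/16 = 32.0625
χ² = Σ (O − E)² / E
  black-hulled: (402 − 384.75)² / 384.75 = 0.7734
  gray-hulled: (81 − 96.1875)² / 96.1875 = 2.3980
  white-hulled: (30 − 32.0625)² / 32.0625 = 0.1327
χ² = 0.7734 + 2.3980 + 0.1327 = 3.3041 ≈ 3.304
Degrees of freedom = 3 − 1 = 2; critical value at α = 0.05 is 5.991.
Since 3.304 < 5.991, we fail to reject the null hypothesis — the data are consistent with the 12:3:1 ratio.

3.304; consistent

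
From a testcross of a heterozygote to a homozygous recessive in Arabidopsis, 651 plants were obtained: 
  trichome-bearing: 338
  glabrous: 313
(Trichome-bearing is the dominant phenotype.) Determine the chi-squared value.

A testcross of a heterozygote (Aa × aa) gives a 1:1 phenotypic ratio.
The 1:1 ratio has 2 parts, so with N = 651 the expected counts are:
  trichome-bearing: 651 × 1/2 = 325.5
  glabrous: 651 × 1/2 = 325.5
χ² = Σ (O − E)² / E
  trichome-bearing: (338 − 325.5)² / 325.5 = 0.4800
  glabrous: (313 − 325.5)² / 325.5 = 0.4800
χ² = 0.4800 + 0.4800 = 0.960

0.960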